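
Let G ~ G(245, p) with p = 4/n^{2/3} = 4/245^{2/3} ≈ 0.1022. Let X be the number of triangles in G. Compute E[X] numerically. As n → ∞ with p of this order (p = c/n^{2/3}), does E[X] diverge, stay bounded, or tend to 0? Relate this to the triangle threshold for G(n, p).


Number of potential triangles: C(245, 3) = 2421090.
Each occurs with probability p³ ≈ (0.1022)³ ≈ 1.066222e-03.
By linearity: E[X] = C(245, 3)·p³ ≈ 2421090 · 1.066222e-03 ≈ 2581.4204.
Since α = 2/3 < 1, p = c/n^{2/3} ≫ 1/n is above the triangle threshold p ~ 1/n. Asymptotically E[X] ~ (c³/6)·n^{3(1−α)} = (4³/6)·n^{1} → ∞; triangles are abundant w.h.p.

E[X] ≈ 2581.4204; in regime p = Θ(1/n^{2/3}) E[X] diverges (above the triangle threshold p ~ 1/n).


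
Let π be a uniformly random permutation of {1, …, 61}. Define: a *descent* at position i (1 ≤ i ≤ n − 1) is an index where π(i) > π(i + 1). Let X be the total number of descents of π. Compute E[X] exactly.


Write X = Σ X_I over i = 1, …, 60, with X_I the indicator of one descent.
There are 60 indicators.
For each fixed i, the pair (π(i), π(i+1)) is a uniformly random ordered pair of distinct values from {1, …, 61}; by symmetry P[π(i) > π(i+1)] = 1/2.
By linearity: E[X] = 60 · (1/2) = (61 − 1) · (1/2) = 30 ≈ 30.0000.

E[X] = 30 = 30.0000.


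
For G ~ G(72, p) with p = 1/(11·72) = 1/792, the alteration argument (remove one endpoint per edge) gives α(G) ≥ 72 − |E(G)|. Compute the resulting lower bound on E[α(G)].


E[|E(G)|] = C(72, 2)·p = 2556 · (1/792) = 71/22.
E[α(G)] ≥ n − E[|E(G)|] = 72 − 71/22 = 1513/22.
Numerically: ≈ 68.77273.
(This is only a lower bound; the true E[α(G)] may be larger.)

E[α(G)] ≥ 1513/22 ≈ 68.77273.


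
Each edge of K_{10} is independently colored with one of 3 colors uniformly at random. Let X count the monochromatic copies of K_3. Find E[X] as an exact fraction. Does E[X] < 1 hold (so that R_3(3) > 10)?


E[X] = C(10, 3) · 3^{1 − 3} = 120 · 3^{−2} = 120/9.
As a reduced fraction: E[X] = 40/3 ≈ 13.3333333.
Is E[X] < 1? NO.
Since E[X] ≥ 1, the first-moment bound is inconclusive at n = 10; it does NOT by itself certify R_3(3) > 10.

E[X] = 40/3 ≈ 13.3333333; E[X] ≥ 1; first-moment method inconclusive here.


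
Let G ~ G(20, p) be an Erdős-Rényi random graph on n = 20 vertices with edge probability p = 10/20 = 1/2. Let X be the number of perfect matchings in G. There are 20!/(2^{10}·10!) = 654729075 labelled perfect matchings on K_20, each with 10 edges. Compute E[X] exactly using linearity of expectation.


K_20 has 20!/(2^{10}·10!) = 654729075 labelled perfect matchings.
For each such perfect matching H, let X_H = 1 if all 10 edges of H are present in G. Then P[X_H = 1] = p^{10} = (1/2)^{10} = 1/1024.
By linearity of expectation: E[X] = Σ_H E[X_H] = 654729075 · p^{10} = 654729075 · 1/1024 = 654729075/1024.
Numerically: E[X] ≈ 6.3938e+05.

E[X] = 654729075 · (1/2)^{10} = 654729075/1024 ≈ 6.3938e+05.


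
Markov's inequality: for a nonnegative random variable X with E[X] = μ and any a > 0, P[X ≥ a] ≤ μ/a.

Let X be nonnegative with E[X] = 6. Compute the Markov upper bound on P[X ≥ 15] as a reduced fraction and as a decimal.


μ = E[X] = 6, a = 15.
Markov: P[X ≥ 15] ≤ μ/a = (6)/15 = 2/5.
Numerically: ≈ 0.4000.
(Since a = 15 > μ = 6.0000, the bound 2/5 is < 1 and informative.)

P[X ≥ 15] ≤ 2/5 ≈ 0.4000.


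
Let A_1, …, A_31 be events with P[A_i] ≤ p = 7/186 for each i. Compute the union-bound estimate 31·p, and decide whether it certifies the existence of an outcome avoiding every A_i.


Union bound: P[∪_{i=1}^{31} A_i] ≤ Σ_i P[A_i] ≤ 31·p = 31·(7/186) = 7/6.
Numerically: 7/6 ≈ 1.1666667.
Is 7/6 < 1? NO.
Since the bound 7/6 is ≥ 1, the union bound is uninformative here; it does NOT by itself certify existence.

31·p = 7/6 ≈ 1.1666667; existence NOT certified by the union bound.


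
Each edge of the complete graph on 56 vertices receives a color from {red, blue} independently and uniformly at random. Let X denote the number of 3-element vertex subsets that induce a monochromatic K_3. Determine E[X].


Let X = Σ_S X_S over the C(56, 3) = 27720 subsets S of size 3, where X_S = 1 if the K_3 on S is monochromatic.
For a fixed S, the K_3 on S has C(3, 2) = 3 edges. P[all 3 edges red] = (1/2)^3, and likewise for blue, so P[monochromatic] = 2·(1/2)^3 = 2^{1 − 3} = 1/4.
By linearity: E[X] = C(56, 3) · 2^{1 − 3} = 27720 · 1/4 = 6930.
Numerically: E[X] ≈ 6930.0000.

E[X] = C(56,3)·2^(1−C(3,2)) = 6930 ≈ 6930.0000.


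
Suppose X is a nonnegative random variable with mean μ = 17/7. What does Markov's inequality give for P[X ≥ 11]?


μ = E[X] = 17/7, a = 11.
Markov: P[X ≥ 11] ≤ μ/a = (17/7)/11 = 17/77.
Numerically: ≈ 0.2208.
(Since a = 11 > μ = 2.4286, the bound 17/77 is < 1 and informative.)

P[X ≥ 11] ≤ 17/77 ≈ 0.2208.


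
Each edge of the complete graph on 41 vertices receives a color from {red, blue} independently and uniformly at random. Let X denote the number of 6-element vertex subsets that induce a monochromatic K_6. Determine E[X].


Let X = Σ_S X_S over the C(41, 6) = 4496388 subsets S of size 6, where X_S = 1 if the K_6 on S is monochromatic.
For a fixed S, the K_6 on S has C(6, 2) = 15 edges. P[all 15 edges red] = (1/2)^15, and likewise for blue, so P[monochromatic] = 2·(1/2)^15 = 2^{1 − 15} = 1/16384.
Summing: E[X] = C(41, 6) · 2^{1 − 15} = 4496388 · 1/16384 = 1124097/4096.
Numerically: E[X] ≈ 274.4377.

E[X] = C(41,6)·2^(1−C(6,2)) = 1124097/4096 ≈ 274.4377.


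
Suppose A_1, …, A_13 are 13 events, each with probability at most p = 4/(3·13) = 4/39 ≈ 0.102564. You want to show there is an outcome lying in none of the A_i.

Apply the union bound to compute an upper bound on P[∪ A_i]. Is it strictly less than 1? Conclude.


Union bound: P[∪_{i=1}^{13} A_i] ≤ Σ_i P[A_i] ≤ 13·p = 13·(4/39) = 4/3.
Numerically: 4/3 ≈ 1.333333.
Is 4/3 < 1? NO.
Since the bound 4/3 is ≥ 1, the union bound is uninformative here; it does NOT by itself certify existence.

13·p = 4/3 ≈ 1.333333; existence NOT certified by the union bound.


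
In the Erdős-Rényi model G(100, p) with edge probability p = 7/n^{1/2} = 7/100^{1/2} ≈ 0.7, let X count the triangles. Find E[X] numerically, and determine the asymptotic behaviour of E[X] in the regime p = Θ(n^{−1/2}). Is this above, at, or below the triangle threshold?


Number of potential triangles: C(100, 3) = 161700.
Each occurs with probability p³ ≈ (0.7)³ ≈ 3.43000000e-01.
By linearity: E[X] = C(100, 3)·p³ ≈ 161700 · 3.43000000e-01 ≈ 55463.100000.
Since α = 1/2 < 1, p = c/n^{1/2} ≫ 1/n is above the triangle threshold p ~ 1/n. Asymptotically E[X] ~ (c³/6)·n^{3(1−α)} = (7³/6)·n^{1.5} → ∞; triangles are abundant w.h.p.

E[X] ≈ 55463.100000; in regime p = Θ(1/n^{1/2}) E[X] diverges (above the triangle threshold p ~ 1/n).


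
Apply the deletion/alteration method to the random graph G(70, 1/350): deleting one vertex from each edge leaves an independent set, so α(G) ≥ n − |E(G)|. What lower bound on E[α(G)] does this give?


E[|E(G)|] = C(70, 2)·p = 2415 · (1/350) = 69/10.
E[α(G)] ≥ n − E[|E(G)|] = 70 − 69/10 = 631/10.
Numerically: ≈ 63.10000.
(This is only a lower bound; the true E[α(G)] may be larger.)

E[α(G)] ≥ 631/10 ≈ 63.10000.


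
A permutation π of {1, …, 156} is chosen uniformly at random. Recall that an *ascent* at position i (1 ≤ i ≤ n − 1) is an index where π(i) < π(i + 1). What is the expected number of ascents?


Write X = Σ X_I over i = 1, …, 155, with X_I the indicator of one ascent.
There are 155 indicators.
For each fixed i, the pair (π(i), π(i+1)) is a uniformly random ordered pair of distinct values from {1, …, 156}; by symmetry P[π(i) < π(i+1)] = 1/2.
By linearity: E[X] = 155 · (1/2) = (156 − 1) · (1/2) = 155/2 ≈ 77.500.

E[X] = 155/2 = 77.500.


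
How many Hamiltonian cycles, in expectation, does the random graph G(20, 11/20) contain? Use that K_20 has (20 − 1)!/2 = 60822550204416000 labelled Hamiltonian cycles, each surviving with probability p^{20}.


K_20 has (20 − 1)!/2 = 60822550204416000 labelled Hamiltonian cycles.
For each such Hamiltonian cycle H, let X_H = 1 if all 20 edges of H are present in G. Then P[X_H = 1] = p^{20} = (11/20)^{20} = 672749994932560009201/104857600000000000000000000.
By linearity: E[X] = Σ_H E[X_H] = 60822550204416000 · p^{20} = 60822550204416000 · 672749994932560009201/104857600000000000000000000 = 9989836509230039246035759128621/25600000000000000000.
Numerically: E[X] ≈ 3.9e+11.

E[X] = 60822550204416000 · (11/20)^{20} = 9989836509230039246035759128621/25600000000000000000 ≈ 3.9e+11.


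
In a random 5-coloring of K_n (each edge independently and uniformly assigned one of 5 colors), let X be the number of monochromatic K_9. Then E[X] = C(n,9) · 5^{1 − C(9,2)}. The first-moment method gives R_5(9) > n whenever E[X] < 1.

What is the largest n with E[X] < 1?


We need C(n, 9) · 5^{1 − 36} < 1, i.e. C(n, 9) < 5^{36 − 1} = 2910383045673370361328125.
Check values of n near the boundary:
  n = 2167: C(2167, 9) = 2855899084841489792706810; 2855899084841489792706810 < 2910383045673370361328125? YES
  n = 2168: C(2168, 9) = 2867804175977929537095120; 2867804175977929537095120 < 2910383045673370361328125? YES
  n = 2169: C(2169, 9) = 2879753360044504243499683; 2879753360044504243499683 < 2910383045673370361328125? YES
  n = 2170: C(2170, 9) = 2891746779868845075610510; 2891746779868845075610510 < 2910383045673370361328125? YES
  n = 2171: C(2171, 9) = 2903784578674959601827205; 2903784578674959601827205 < 2910383045673370361328125? YES
  n = 2172: C(2172, 9) = 2915866900084148060642020; 2915866900084148060642020 < 2910383045673370361328125? NO
The largest n with C(n, 9) < 2910383045673370361328125 is n = 2171 (where E[X] = 580756915734991920365441/582076609134674072265625 ≈ 0.9977328). Hence R_5(9) > 2171, i.e. R_5(9) ≥ 2172.

Largest n = 2171; hence R_5(9) > 2171.


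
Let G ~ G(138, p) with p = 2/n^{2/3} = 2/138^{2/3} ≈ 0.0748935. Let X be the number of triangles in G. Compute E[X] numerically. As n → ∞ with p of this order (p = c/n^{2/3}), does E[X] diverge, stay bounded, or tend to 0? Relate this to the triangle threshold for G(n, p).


Number of potential triangles: C(138, 3) = 428536.
Each occurs with probability p³ ≈ (0.0748935)³ ≈ 4.20079815e-04.
By linearity: E[X] = C(138, 3)·p³ ≈ 428536 · 4.20079815e-04 ≈ 180.019324.
Since α = 2/3 < 1, p = c/n^{2/3} ≫ 1/n is above the triangle threshold p ~ 1/n. Asymptotically E[X] ~ (c³/6)·n^{3(1−α)} = (2³/6)·n^{1} → ∞; triangles are abundant w.h.p.

E[X] ≈ 180.019324; in regime p = Θ(1/n^{2/3}) E[X] diverges (above the triangle threshold p ~ 1/n).


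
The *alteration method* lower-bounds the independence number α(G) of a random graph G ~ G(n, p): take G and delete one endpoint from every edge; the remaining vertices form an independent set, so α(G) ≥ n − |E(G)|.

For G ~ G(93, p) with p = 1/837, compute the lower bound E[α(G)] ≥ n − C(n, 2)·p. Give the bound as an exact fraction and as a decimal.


E[|E(G)|] = C(93, 2)·p = 4278 · (1/837) = 46/9.
E[α(G)] ≥ n − E[|E(G)|] = 93 − 46/9 = 791/9.
Numerically: ≈ 87.888889.
(This is only a lower bound; the true E[α(G)] may be larger.)

E[α(G)] ≥ 791/9 ≈ 87.888889.


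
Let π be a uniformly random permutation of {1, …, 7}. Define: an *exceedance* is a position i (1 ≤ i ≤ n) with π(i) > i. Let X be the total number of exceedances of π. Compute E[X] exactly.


Write X = Σ_{i=1}^{7} X_i, where X_i = 1_{π(i) > i}.
For each fixed i, π(i) is uniform over {1, …, 7} (marginal of a uniform permutation), so P[π(i) > i] = (n − i)/n. Summing: Σ_{i=1}^{7} (n − i)/n = (0 + 1 + … + 6)/7 = 7(7 − 1)/(2·7) = (7 − 1)/2.
Hence E[X] = Σ_{i=1}^{7} (7 − i)/7 = 3 ≈ 3.0000.

E[X] = 3 = 3.0000.


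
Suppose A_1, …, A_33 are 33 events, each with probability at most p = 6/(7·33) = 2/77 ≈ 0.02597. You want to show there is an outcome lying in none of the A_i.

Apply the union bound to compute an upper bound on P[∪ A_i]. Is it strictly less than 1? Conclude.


Union bound: P[∪_{i=1}^{33} A_i] ≤ Σ_i P[A_i] ≤ 33·p = 33·(2/77) = 6/7.
Numerically: 6/7 ≈ 0.85714.
Is 6/7 < 1? YES.
Since P[∪ A_i] ≤ 6/7 < 1, the complement has P[∩ A_i^c] ≥ 1 − 6/7 = 1/7 > 0, so some outcome avoids every A_i.

33·p = 6/7 ≈ 0.85714; existence CERTIFIED by the union bound.


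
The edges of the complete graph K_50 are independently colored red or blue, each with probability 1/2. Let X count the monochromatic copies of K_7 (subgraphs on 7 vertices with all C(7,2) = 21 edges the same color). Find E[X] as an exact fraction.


Let X = Σ_S X_S over the C(50, 7) = 99884400 subsets S of size 7, where X_S = 1 if the K_7 on S is monochromatic.
For a fixed S, the K_7 on S has C(7, 2) = 21 edges. P[all 21 edges red] = (1/2)^21, and likewise for blue, so P[monochromatic] = 2·(1/2)^21 = 2^{1 − 21} = 1/1048576.
Summing: E[X] = C(50, 7) · 2^{1 − 21} = 99884400 · 1/1048576 = 6242775/65536.
Numerically: E[X] ≈ 95.257.

E[X] = C(50,7)·2^(1−C(7,2)) = 6242775/65536 ≈ 95.257.


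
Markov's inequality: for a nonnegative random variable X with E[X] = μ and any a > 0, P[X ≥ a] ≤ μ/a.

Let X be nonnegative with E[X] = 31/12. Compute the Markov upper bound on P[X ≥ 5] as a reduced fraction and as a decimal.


μ = E[X] = 31/12, a = 5.
Markov: P[X ≥ 5] ≤ μ/a = (31/12)/5 = 31/60.
Numerically: ≈ 0.5167.
(Since a = 5 > μ = 2.5833, the bound 31/60 is < 1 and informative.)

P[X ≥ 5] ≤ 31/60 ≈ 0.5167.


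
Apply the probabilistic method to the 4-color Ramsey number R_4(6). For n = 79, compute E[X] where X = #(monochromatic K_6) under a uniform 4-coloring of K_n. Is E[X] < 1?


E[X] = C(79, 6) · 4^{1 − 15} = 277962685 · 4^{−14} = 277962685/268435456.
As a reduced fraction: E[X] = 277962685/268435456 ≈ 1.035492.
Is E[X] < 1? NO.
Since E[X] ≥ 1, the first-moment bound is inconclusive at n = 79; it does NOT by itself certify R_4(6) > 79.

E[X] = 277962685/268435456 ≈ 1.035492; E[X] ≥ 1; first-moment method inconclusive here.


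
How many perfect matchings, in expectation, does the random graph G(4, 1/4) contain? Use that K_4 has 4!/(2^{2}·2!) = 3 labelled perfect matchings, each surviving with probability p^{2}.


K_4 has 4!/(2^{2}·2!) = 3 labelled perfect matchings.
For each such perfect matching H, let X_H = 1 if all 2 edges of H are present in G. Then P[X_H = 1] = p^{2} = (1/4)^{2} = 1/16.
By linearity: E[X] = Σ_H E[X_H] = 3 · p^{2} = 3 · 1/16 = 3/16.
Numerically: E[X] ≈ 0.1875.

E[X] = 3 · (1/4)^{2} = 3/16 ≈ 0.1875.


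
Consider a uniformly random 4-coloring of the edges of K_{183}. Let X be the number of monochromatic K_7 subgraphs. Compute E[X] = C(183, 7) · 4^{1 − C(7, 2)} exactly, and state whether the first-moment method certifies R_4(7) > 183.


E[X] = C(183, 7) · 4^{1 − 21} = 1214197462413 · 4^{−20} = 1214197462413/1099511627776.
As a reduced fraction: E[X] = 1214197462413/1099511627776 ≈ 1.1043.
Is E[X] < 1? NO.
Since E[X] ≥ 1, the first-moment bound is inconclusive at n = 183; it does NOT by itself certify R_4(7) > 183.

E[X] = 1214197462413/1099511627776 ≈ 1.1043; E[X] ≥ 1; first-moment method inconclusive here.


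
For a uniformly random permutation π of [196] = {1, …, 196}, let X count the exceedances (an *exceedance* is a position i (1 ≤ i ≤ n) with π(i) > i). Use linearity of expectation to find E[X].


Write X = Σ_{i=1}^{196} X_i, where X_i = 1_{π(i) > i}.
For each fixed i, π(i) is uniform over {1, …, 196} (marginal of a uniform permutation), so P[π(i) > i] = (n − i)/n. Summing: Σ_{i=1}^{196} (n − i)/n = (0 + 1 + … + 195)/196 = 196(196 − 1)/(2·196) = (196 − 1)/2.
Hence E[X] = Σ_{i=1}^{196} (196 − i)/196 = 195/2 ≈ 97.500.

E[X] = 195/2 = 97.500.


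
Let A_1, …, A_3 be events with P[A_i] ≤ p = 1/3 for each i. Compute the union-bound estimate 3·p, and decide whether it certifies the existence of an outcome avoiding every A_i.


Union bound: P[∪_{i=1}^{3} A_i] ≤ Σ_i P[A_i] ≤ 3·p = 3·(1/3) = 1.
Numerically: 1 ≈ 1.000.
Is 1 < 1? NO.
Since the bound 1 is ≥ 1, the union bound is uninformative here; it does NOT by itself certify existence.

3·p = 1 ≈ 1.000; existence NOT certified by the union bound.


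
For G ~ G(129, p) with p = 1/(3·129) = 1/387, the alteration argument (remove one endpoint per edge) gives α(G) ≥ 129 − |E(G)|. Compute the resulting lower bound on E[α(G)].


E[|E(G)|] = C(129, 2)·p = 8256 · (1/387) = 64/3.
E[α(G)] ≥ n − E[|E(G)|] = 129 − 64/3 = 323/3.
Numerically: ≈ 107.666667.
(This is only a lower bound; the true E[α(G)] may be larger.)

E[α(G)] ≥ 323/3 ≈ 107.666667.


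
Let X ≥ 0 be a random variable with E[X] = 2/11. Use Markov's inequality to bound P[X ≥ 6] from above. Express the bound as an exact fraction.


μ = E[X] = 2/11, a = 6.
Markov: P[X ≥ 6] ≤ μ/a = (2/11)/6 = 1/33.
Numerically: ≈ 0.030.
(Since a = 6 > μ = 0.182, the bound 1/33 is < 1 and informative.)

P[X ≥ 6] ≤ 1/33 ≈ 0.030.


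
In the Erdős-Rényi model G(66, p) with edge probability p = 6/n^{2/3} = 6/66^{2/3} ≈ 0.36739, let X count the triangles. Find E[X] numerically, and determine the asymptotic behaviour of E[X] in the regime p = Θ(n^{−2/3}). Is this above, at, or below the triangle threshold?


Number of potential triangles: C(66, 3) = 45760.
Each occurs with probability p³ ≈ (0.36739)³ ≈ 4.9586777e-02.
By linearity: E[X] = C(66, 3)·p³ ≈ 45760 · 4.9586777e-02 ≈ 2269.09091.
Since α = 2/3 < 1, p = c/n^{2/3} ≫ 1/n is above the triangle threshold p ~ 1/n. Asymptotically E[X] ~ (c³/6)·n^{3(1−α)} = (6³/6)·n^{1} → ∞; triangles are abundant w.h.p.

E[X] ≈ 2269.09091; in regime p = Θ(1/n^{2/3}) E[X] diverges (above the triangle threshold p ~ 1/n).


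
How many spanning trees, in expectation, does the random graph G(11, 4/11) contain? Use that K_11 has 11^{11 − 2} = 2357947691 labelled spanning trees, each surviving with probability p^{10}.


K_11 has 11^{11 − 2} = 2357947691 labelled spanning trees.
For each such spanning tree H, let X_H = 1 if all 10 edges of H are present in G. Then P[X_H = 1] = p^{10} = (4/11)^{10} = 1048576/25937424601.
By linearity: E[X] = Σ_H E[X_H] = 2357947691 · p^{10} = 2357947691 · 1048576/25937424601 = 1048576/11.
Numerically: E[X] ≈ 9.53e+04.

E[X] = 2357947691 · (4/11)^{10} = 1048576/11 ≈ 9.53e+04.


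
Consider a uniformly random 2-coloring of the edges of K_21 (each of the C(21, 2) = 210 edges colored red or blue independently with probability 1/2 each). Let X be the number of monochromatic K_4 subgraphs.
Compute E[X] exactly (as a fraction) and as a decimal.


Let X = Σ_S X_S over the C(21, 4) = 5985 subsets S of size 4, where X_S = 1 if the K_4 on S is monochromatic.
For a fixed S, the K_4 on S has C(4, 2) = 6 edges. P[all 6 edges red] = (1/2)^6, and likewise for blue, so P[monochromatic] = 2·(1/2)^6 = 2^{1 − 6} = 1/32.
By linearity: E[X] = C(21, 4) · 2^{1 − 6} = 5985 · 1/32 = 5985/32.
Numerically: E[X] ≈ 187.031.

E[X] = C(21,4)·2^(1−C(4,2)) = 5985/32 ≈ 187.031.


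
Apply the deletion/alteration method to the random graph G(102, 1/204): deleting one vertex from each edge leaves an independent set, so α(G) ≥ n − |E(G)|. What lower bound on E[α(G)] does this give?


E[|E(G)|] = C(102, 2)·p = 5151 · (1/204) = 101/4.
E[α(G)] ≥ n − E[|E(G)|] = 102 − 101/4 = 307/4.
Numerically: ≈ 76.750.
(This is only a lower bound; the true E[α(G)] may be larger.)

E[α(G)] ≥ 307/4 ≈ 76.750.


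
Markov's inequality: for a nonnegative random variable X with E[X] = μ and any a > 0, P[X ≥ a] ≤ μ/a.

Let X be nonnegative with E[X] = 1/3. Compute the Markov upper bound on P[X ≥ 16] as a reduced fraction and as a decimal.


μ = E[X] = 1/3, a = 16.
Markov: P[X ≥ 16] ≤ μ/a = (1/3)/16 = 1/48.
Numerically: ≈ 0.02083.
(Since a = 16 > μ = 0.33333, the bound 1/48 is < 1 and informative.)

P[X ≥ 16] ≤ 1/48 ≈ 0.02083.


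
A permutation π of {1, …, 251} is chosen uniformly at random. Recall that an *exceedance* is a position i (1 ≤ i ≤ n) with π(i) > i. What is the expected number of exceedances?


Write X = Σ_{i=1}^{251} X_i, where X_i = 1_{π(i) > i}.
For each fixed i, π(i) is uniform over {1, …, 251} (marginal of a uniform permutation), so P[π(i) > i] = (n − i)/n. Summing: Σ_{i=1}^{251} (n − i)/n = (0 + 1 + … + 250)/251 = 251(251 − 1)/(2·251) = (251 − 1)/2.
Hence E[X] = Σ_{i=1}^{251} (251 − i)/251 = 125 ≈ 125.000.

E[X] = 125 = 125.000.


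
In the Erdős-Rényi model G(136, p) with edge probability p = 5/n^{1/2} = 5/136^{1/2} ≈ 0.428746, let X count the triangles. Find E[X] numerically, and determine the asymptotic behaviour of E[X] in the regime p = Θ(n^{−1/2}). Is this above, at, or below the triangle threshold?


Number of potential triangles: C(136, 3) = 410040.
Each occurs with probability p³ ≈ (0.428746)³ ≈ 7.88136880e-02.
By linearity: E[X] = C(136, 3)·p³ ≈ 410040 · 7.88136880e-02 ≈ 32316.764638.
Since α = 1/2 < 1, p = c/n^{1/2} ≫ 1/n is above the triangle threshold p ~ 1/n. Asymptotically E[X] ~ (c³/6)·n^{3(1−α)} = (5³/6)·n^{1.5} → ∞; triangles are abundant w.h.p.

E[X] ≈ 32316.764638; in regime p = Θ(1/n^{1/2}) E[X] diverges (above the triangle threshold p ~ 1/n).


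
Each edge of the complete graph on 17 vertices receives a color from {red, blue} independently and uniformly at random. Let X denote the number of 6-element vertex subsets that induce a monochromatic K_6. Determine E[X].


Let X = Σ_S X_S over the C(17, 6) = 12376 subsets S of size 6, where X_S = 1 if the K_6 on S is monochromatic.
For a fixed S, the K_6 on S has C(6, 2) = 15 edges. P[all 15 edges red] = (1/2)^15, and likewise for blue, so P[monochromatic] = 2·(1/2)^15 = 2^{1 − 15} = 1/16384.
By linearity: E[X] = C(17, 6) · 2^{1 − 15} = 12376 · 1/16384 = 1547/2048.
Numerically: E[X] ≈ 0.755.

E[X] = C(17,6)·2^(1−C(6,2)) = 1547/2048 ≈ 0.755.


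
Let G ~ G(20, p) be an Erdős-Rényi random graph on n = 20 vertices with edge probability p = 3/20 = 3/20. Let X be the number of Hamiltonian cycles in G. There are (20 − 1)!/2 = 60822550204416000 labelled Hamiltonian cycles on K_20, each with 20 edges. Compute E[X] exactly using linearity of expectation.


K_20 has (20 − 1)!/2 = 60822550204416000 labelled Hamiltonian cycles.
For each such Hamiltonian cycle H, let X_H = 1 if all 20 edges of H are present in G. Then P[X_H = 1] = p^{20} = (3/20)^{20} = 3486784401/104857600000000000000000000.
Summing the indicators: E[X] = Σ_H E[X_H] = 60822550204416000 · p^{20} = 60822550204416000 · 3486784401/104857600000000000000000000 = 51776152168407487821/25600000000000000000.
Numerically: E[X] ≈ 2.02251.

E[X] = 60822550204416000 · (3/20)^{20} = 51776152168407487821/25600000000000000000 ≈ 2.02251.


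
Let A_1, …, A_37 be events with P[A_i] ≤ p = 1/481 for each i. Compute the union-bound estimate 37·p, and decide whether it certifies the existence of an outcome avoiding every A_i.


Union bound: P[∪_{i=1}^{37} A_i] ≤ Σ_i P[A_i] ≤ 37·p = 37·(1/481) = 1/13.
Numerically: 1/13 ≈ 0.077.
Is 1/13 < 1? YES.
Since P[∪ A_i] ≤ 1/13 < 1, the complement has P[∩ A_i^c] ≥ 1 − 1/13 = 12/13 > 0, so some outcome avoids every A_i.

37·p = 1/13 ≈ 0.077; existence CERTIFIED by the union bound.


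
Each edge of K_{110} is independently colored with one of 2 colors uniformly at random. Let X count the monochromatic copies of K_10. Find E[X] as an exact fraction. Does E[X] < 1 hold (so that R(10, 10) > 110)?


E[X] = C(110, 10) · 2^{1 − 45} = 46897636623981 · 2^{−44} = 46897636623981/17592186044416.
As a reduced fraction: E[X] = 46897636623981/17592186044416 ≈ 2.665822.
Is E[X] < 1? NO.
Since E[X] ≥ 1, the first-moment bound is inconclusive at n = 110; it does NOT by itself certify R(10, 10) > 110.

E[X] = 46897636623981/17592186044416 ≈ 2.665822; E[X] ≥ 1; first-moment method inconclusive here.


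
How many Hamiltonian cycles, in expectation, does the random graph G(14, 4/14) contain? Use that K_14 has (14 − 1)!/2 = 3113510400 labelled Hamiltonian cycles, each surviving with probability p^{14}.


K_14 has (14 − 1)!/2 = 3113510400 labelled Hamiltonian cycles.
For each such Hamiltonian cycle H, let X_H = 1 if all 14 edges of H are present in G. Then P[X_H = 1] = p^{14} = (2/7)^{14} = 16384/678223072849.
By linearity of expectation: E[X] = Σ_H E[X_H] = 3113510400 · p^{14} = 3113510400 · 16384/678223072849 = 7287393484800/96889010407.
Numerically: E[X] ≈ 75.2.

E[X] = 3113510400 · (2/7)^{14} = 7287393484800/96889010407 ≈ 75.2.


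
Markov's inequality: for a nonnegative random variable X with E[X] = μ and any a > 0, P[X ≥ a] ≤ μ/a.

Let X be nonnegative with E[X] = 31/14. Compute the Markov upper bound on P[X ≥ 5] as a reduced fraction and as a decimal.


μ = E[X] = 31/14, a = 5.
Markov: P[X ≥ 5] ≤ μ/a = (31/14)/5 = 31/70.
Numerically: ≈ 0.443.
(Since a = 5 > μ = 2.214, the bound 31/70 is < 1 and informative.)

P[X ≥ 5] ≤ 31/70 ≈ 0.443.


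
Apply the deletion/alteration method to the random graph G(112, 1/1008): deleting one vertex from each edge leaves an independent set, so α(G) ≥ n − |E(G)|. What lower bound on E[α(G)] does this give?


E[|E(G)|] = C(112, 2)·p = 6216 · (1/1008) = 37/6.
E[α(G)] ≥ n − E[|E(G)|] = 112 − 37/6 = 635/6.
Numerically: ≈ 105.8333.
(This is only a lower bound; the true E[α(G)] may be larger.)

E[α(G)] ≥ 635/6 ≈ 105.8333.


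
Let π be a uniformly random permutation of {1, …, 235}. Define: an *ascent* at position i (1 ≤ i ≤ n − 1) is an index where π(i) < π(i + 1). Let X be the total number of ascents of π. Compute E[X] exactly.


Write X = Σ X_I over i = 1, …, 234, with X_I the indicator of one ascent.
There are 234 indicators.
For each fixed i, the pair (π(i), π(i+1)) is a uniformly random ordered pair of distinct values from {1, …, 235}; by symmetry P[π(i) < π(i+1)] = 1/2.
By linearity: E[X] = 234 · (1/2) = (235 − 1) · (1/2) = 117 ≈ 117.0000.

E[X] = 117 = 117.0000.


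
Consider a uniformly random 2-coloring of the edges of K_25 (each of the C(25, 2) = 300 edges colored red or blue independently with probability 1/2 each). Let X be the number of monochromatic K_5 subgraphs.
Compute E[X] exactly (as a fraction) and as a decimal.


Let X = Σ_S X_S over the C(25, 5) = 53130 subsets S of size 5, where X_S = 1 if the K_5 on S is monochromatic.
For a fixed S, the K_5 on S has C(5, 2) = 10 edges. P[all 10 edges red] = (1/2)^10, and likewise for blue, so P[monochromatic] = 2·(1/2)^10 = 2^{1 − 10} = 1/512.
By linearity: E[X] = C(25, 5) · 2^{1 − 10} = 53130 · 1/512 = 26565/256.
Numerically: E[X] ≈ 103.76953.

E[X] = C(25,5)·2^(1−C(5,2)) = 26565/256 ≈ 103.76953.


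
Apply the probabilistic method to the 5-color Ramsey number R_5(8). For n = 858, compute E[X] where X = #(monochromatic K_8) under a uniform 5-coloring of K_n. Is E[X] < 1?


E[X] = C(858, 8) · 5^{1 − 28} = 7049584530256467771 · 5^{−27} = 7049584530256467771/7450580596923828125.
As a reduced fraction: E[X] = 7049584530256467771/7450580596923828125 ≈ 0.946.
Is E[X] < 1? YES.
Since E[X] < 1, there exists a 5-coloring of K_{858} with no monochromatic K_8; hence R_5(8) > 858.

E[X] = 7049584530256467771/7450580596923828125 ≈ 0.946; E[X] < 1, so R_5(8) > 858.


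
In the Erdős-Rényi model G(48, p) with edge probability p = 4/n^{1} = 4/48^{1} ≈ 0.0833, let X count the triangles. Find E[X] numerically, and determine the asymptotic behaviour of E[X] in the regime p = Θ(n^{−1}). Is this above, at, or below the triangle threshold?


Number of potential triangles: C(48, 3) = 17296.
Each occurs with probability p³ ≈ (0.0833)³ ≈ 5.78704e-04.
By linearity: E[X] = C(48, 3)·p³ ≈ 17296 · 5.78704e-04 ≈ 10.009.
Here α = 1, so p = 4/n is exactly at the triangle threshold p ~ 1/n. Asymptotically E[X] → c³/6 = 4³/6 = 32/3 ≈ 10.667, a bounded constant. In this regime the triangle count is asymptotically Poisson(c³/6).

E[X] ≈ 10.009; in regime p = Θ(1/n^{1}) E[X] stays bounded (at the triangle threshold p ~ 1/n).


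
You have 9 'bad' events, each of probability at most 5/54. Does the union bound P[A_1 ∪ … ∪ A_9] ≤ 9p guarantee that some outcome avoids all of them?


Union bound: P[∪_{i=1}^{9} A_i] ≤ Σ_i P[A_i] ≤ 9·p = 9·(5/54) = 5/6.
Numerically: 5/6 ≈ 0.8333333.
Is 5/6 < 1? YES.
Since P[∪ A_i] ≤ 5/6 < 1, the complement has P[∩ A_i^c] ≥ 1 − 5/6 = 1/6 > 0, so some outcome avoids every A_i.

9·p = 5/6 ≈ 0.8333333; existence CERTIFIED by the union bound.


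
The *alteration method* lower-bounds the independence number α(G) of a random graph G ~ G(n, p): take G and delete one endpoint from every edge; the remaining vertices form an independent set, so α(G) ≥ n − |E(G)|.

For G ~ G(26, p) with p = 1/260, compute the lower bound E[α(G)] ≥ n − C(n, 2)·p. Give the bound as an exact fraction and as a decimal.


E[|E(G)|] = C(26, 2)·p = 325 · (1/260) = 5/4.
E[α(G)] ≥ n − E[|E(G)|] = 26 − 5/4 = 99/4.
Numerically: ≈ 24.7500.
(This is only a lower bound; the true E[α(G)] may be larger.)

E[α(G)] ≥ 99/4 ≈ 24.7500.


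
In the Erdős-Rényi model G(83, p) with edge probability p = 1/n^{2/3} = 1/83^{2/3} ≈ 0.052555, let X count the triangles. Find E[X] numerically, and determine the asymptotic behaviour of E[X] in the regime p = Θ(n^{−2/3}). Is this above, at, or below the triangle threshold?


Number of potential triangles: C(83, 3) = 91881.
Each occurs with probability p³ ≈ (0.052555)³ ≈ 1.4515895e-04.
By linearity: E[X] = C(83, 3)·p³ ≈ 91881 · 1.4515895e-04 ≈ 13.33735.
Since α = 2/3 < 1, p = c/n^{2/3} ≫ 1/n is above the triangle threshold p ~ 1/n. Asymptotically E[X] ~ (c³/6)·n^{3(1−α)} = (1³/6)·n^{1} → ∞; triangles are abundant w.h.p.

E[X] ≈ 13.33735; in regime p = Θ(1/n^{2/3}) E[X] diverges (above the triangle threshold p ~ 1/n).


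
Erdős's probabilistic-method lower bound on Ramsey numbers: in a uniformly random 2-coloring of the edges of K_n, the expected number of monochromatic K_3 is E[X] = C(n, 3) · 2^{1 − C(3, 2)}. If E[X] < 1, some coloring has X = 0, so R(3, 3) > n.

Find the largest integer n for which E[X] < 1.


We need C(n, 3) · 2^{1 − 3} < 1, i.e. C(n, 3) < 2^{3 − 1} = 4.
Check values of n near the boundary:
  n = 3: C(3, 3) = 1; 1 < 4? YES
  n = 4: C(4, 3) = 4; 4 < 4? NO
  n = 5: C(5, 3) = 10; 10 < 4? NO
The largest n with C(n, 3) < 4 is n = 3 (where E[X] = 1/4 ≈ 0.2500000). Hence R(3, 3) > 3, i.e. R(3, 3) ≥ 4.

Largest n = 3; hence R(3, 3) > 3.


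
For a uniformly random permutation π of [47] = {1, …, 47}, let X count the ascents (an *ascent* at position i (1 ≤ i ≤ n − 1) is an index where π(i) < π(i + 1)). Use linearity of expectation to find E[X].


Write X = Σ X_I over i = 1, …, 46, with X_I the indicator of one ascent.
There are 46 indicators.
For each fixed i, the pair (π(i), π(i+1)) is a uniformly random ordered pair of distinct values from {1, …, 47}; by symmetry P[π(i) < π(i+1)] = 1/2.
By linearity: E[X] = 46 · (1/2) = (47 − 1) · (1/2) = 23 ≈ 23.00000.

E[X] = 23 = 23.00000.


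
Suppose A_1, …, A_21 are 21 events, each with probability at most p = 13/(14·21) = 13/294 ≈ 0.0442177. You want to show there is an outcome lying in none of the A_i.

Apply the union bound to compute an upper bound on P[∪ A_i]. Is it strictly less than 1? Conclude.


Union bound: P[∪_{i=1}^{21} A_i] ≤ Σ_i P[A_i] ≤ 21·p = 21·(13/294) = 13/14.
Numerically: 13/14 ≈ 0.9285714.
Is 13/14 < 1? YES.
Since P[∪ A_i] ≤ 13/14 < 1, the complement has P[∩ A_i^c] ≥ 1 − 13/14 = 1/14 > 0, so some outcome avoids every A_i.

21·p = 13/14 ≈ 0.9285714; existence CERTIFIED by the union bound.


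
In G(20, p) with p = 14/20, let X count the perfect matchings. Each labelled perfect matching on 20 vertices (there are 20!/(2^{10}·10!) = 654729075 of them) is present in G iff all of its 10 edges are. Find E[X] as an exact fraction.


K_20 has 20!/(2^{10}·10!) = 654729075 labelled perfect matchings.
For each such perfect matching H, let X_H = 1 if all 10 edges of H are present in G. Then P[X_H = 1] = p^{10} = (7/10)^{10} = 282475249/10000000000.
By linearity of expectation: E[X] = Σ_H E[X_H] = 654729075 · p^{10} = 654729075 · 282475249/10000000000 = 7397790339526587/400000000.
Numerically: E[X] ≈ 1.85e+07.

E[X] = 654729075 · (7/10)^{10} = 7397790339526587/400000000 ≈ 1.85e+07.


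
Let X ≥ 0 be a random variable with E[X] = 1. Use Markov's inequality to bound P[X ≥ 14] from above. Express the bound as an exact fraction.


μ = E[X] = 1, a = 14.
Markov: P[X ≥ 14] ≤ μ/a = (1)/14 = 1/14.
Numerically: ≈ 0.07143.
(Since a = 14 > μ = 1.00000, the bound 1/14 is < 1 and informative.)

P[X ≥ 14] ≤ 1/14 ≈ 0.07143.


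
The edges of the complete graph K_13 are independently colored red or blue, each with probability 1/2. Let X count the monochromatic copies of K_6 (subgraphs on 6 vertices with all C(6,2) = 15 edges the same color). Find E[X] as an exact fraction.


Let X = Σ_S X_S over the C(13, 6) = 1716 subsets S of size 6, where X_S = 1 if the K_6 on S is monochromatic.
For a fixed S, the K_6 on S has C(6, 2) = 15 edges. P[all 15 edges red] = (1/2)^15, and likewise for blue, so P[monochromatic] = 2·(1/2)^15 = 2^{1 − 15} = 1/16384.
By linearity of expectation: E[X] = C(13, 6) · 2^{1 − 15} = 1716 · 1/16384 = 429/4096.
Numerically: E[X] ≈ 0.1047.

E[X] = C(13,6)·2^(1−C(6,2)) = 429/4096 ≈ 0.1047.


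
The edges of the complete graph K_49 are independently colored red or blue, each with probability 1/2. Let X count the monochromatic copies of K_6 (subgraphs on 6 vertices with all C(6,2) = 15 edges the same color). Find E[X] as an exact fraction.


Let X = Σ_S X_S over the C(49, 6) = 13983816 subsets S of size 6, where X_S = 1 if the K_6 on S is monochromatic.
For a fixed S, the K_6 on S has C(6, 2) = 15 edges. P[all 15 edges red] = (1/2)^15, and likewise for blue, so P[monochromatic] = 2·(1/2)^15 = 2^{1 − 15} = 1/16384.
By linearity of expectation: E[X] = C(49, 6) · 2^{1 − 15} = 13983816 · 1/16384 = 1747977/2048.
Numerically: E[X] ≈ 853.504.

E[X] = C(49,6)·2^(1−C(6,2)) = 1747977/2048 ≈ 853.504.


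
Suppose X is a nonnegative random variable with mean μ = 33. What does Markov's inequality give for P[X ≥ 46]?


μ = E[X] = 33, a = 46.
Markov: P[X ≥ 46] ≤ μ/a = (33)/46 = 33/46.
Numerically: ≈ 0.71739.
(Since a = 46 > μ = 33.00000, the bound 33/46 is < 1 and informative.)

P[X ≥ 46] ≤ 33/46 ≈ 0.71739.


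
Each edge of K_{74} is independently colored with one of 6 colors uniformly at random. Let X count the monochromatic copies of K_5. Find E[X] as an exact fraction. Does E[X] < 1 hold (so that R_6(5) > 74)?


E[X] = C(74, 5) · 6^{1 − 10} = 16108764 · 6^{−9} = 16108764/10077696.
As a reduced fraction: E[X] = 1342397/839808 ≈ 1.598457.
Is E[X] < 1? NO.
Since E[X] ≥ 1, the first-moment bound is inconclusive at n = 74; it does NOT by itself certify R_6(5) > 74.

E[X] = 1342397/839808 ≈ 1.598457; E[X] ≥ 1; first-moment method inconclusive here.


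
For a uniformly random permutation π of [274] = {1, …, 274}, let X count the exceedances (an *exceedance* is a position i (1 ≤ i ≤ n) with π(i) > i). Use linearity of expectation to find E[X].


Write X = Σ_{i=1}^{274} X_i, where X_i = 1_{π(i) > i}.
For each fixed i, π(i) is uniform over {1, …, 274} (marginal of a uniform permutation), so P[π(i) > i] = (n − i)/n. Summing: Σ_{i=1}^{274} (n − i)/n = (0 + 1 + … + 273)/274 = 274(274 − 1)/(2·274) = (274 − 1)/2.
Hence E[X] = Σ_{i=1}^{274} (274 − i)/274 = 273/2 ≈ 136.50000.

E[X] = 273/2 = 136.50000.


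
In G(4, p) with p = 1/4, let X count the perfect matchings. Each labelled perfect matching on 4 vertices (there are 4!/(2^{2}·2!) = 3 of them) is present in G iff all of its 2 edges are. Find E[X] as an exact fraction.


K_4 has 4!/(2^{2}·2!) = 3 labelled perfect matchings.
For each such perfect matching H, let X_H = 1 if all 2 edges of H are present in G. Then P[X_H = 1] = p^{2} = (1/4)^{2} = 1/16.
By linearity: E[X] = Σ_H E[X_H] = 3 · p^{2} = 3 · 1/16 = 3/16.
Numerically: E[X] ≈ 0.1875.

E[X] = 3 · (1/4)^{2} = 3/16 ≈ 0.1875.


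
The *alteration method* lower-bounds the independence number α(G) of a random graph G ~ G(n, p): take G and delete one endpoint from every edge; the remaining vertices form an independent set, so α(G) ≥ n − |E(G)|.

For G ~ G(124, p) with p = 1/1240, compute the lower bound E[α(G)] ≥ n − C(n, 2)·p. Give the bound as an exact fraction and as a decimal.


E[|E(G)|] = C(124, 2)·p = 7626 · (1/1240) = 123/20.
E[α(G)] ≥ n − E[|E(G)|] = 124 − 123/20 = 2357/20.
Numerically: ≈ 117.850000.
(This is only a lower bound; the true E[α(G)] may be larger.)

E[α(G)] ≥ 2357/20 ≈ 117.850000.


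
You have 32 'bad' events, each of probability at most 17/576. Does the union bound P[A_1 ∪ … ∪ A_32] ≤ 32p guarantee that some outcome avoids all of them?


Union bound: P[∪_{i=1}^{32} A_i] ≤ Σ_i P[A_i] ≤ 32·p = 32·(17/576) = 17/18.
Numerically: 17/18 ≈ 0.9444444.
Is 17/18 < 1? YES.
Since P[∪ A_i] ≤ 17/18 < 1, the complement has P[∩ A_i^c] ≥ 1 − 17/18 = 1/18 > 0, so some outcome avoids every A_i.

32·p = 17/18 ≈ 0.9444444; existence CERTIFIED by the union bound.


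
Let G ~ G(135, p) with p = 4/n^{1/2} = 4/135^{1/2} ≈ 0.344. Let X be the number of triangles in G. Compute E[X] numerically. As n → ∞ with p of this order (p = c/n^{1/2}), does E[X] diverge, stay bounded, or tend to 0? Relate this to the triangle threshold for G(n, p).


Number of potential triangles: C(135, 3) = 400995.
Each occurs with probability p³ ≈ (0.344)³ ≈ 4.08018e-02.
By linearity: E[X] = C(135, 3)·p³ ≈ 400995 · 4.08018e-02 ≈ 16361.318.
Since α = 1/2 < 1, p = c/n^{1/2} ≫ 1/n is above the triangle threshold p ~ 1/n. Asymptotically E[X] ~ (c³/6)·n^{3(1−α)} = (4³/6)·n^{1.5} → ∞; triangles are abundant w.h.p.

E[X] ≈ 16361.318; in regime p = Θ(1/n^{1/2}) E[X] diverges (above the triangle threshold p ~ 1/n).


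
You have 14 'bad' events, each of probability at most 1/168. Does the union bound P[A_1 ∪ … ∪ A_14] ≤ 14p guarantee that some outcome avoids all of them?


Union bound: P[∪_{i=1}^{14} A_i] ≤ Σ_i P[A_i] ≤ 14·p = 14·(1/168) = 1/12.
Numerically: 1/12 ≈ 0.0833.
Is 1/12 < 1? YES.
Since P[∪ A_i] ≤ 1/12 < 1, the complement has P[∩ A_i^c] ≥ 1 − 1/12 = 11/12 > 0, so some outcome avoids every A_i.

14·p = 1/12 ≈ 0.0833; existence CERTIFIED by the union bound.


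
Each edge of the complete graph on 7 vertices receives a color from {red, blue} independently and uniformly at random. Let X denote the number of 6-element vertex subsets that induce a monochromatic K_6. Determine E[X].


Let X = Σ_S X_S over the C(7, 6) = 7 subsets S of size 6, where X_S = 1 if the K_6 on S is monochromatic.
For a fixed S, the K_6 on S has C(6, 2) = 15 edges. P[all 15 edges red] = (1/2)^15, and likewise for blue, so P[monochromatic] = 2·(1/2)^15 = 2^{1 − 15} = 1/16384.
Summing: E[X] = C(7, 6) · 2^{1 − 15} = 7 · 1/16384 = 7/16384.
Numerically: E[X] ≈ 0.00043.

E[X] = C(7,6)·2^(1−C(6,2)) = 7/16384 ≈ 0.00043.


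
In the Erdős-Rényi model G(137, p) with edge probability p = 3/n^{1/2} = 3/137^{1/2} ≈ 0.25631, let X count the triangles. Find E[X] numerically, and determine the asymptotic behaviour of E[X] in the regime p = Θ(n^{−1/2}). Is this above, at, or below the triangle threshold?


Number of potential triangles: C(137, 3) = 419220.
Each occurs with probability p³ ≈ (0.25631)³ ≈ 1.6837706e-02.
By linearity: E[X] = C(137, 3)·p³ ≈ 419220 · 1.6837706e-02 ≈ 7058.70297.
Since α = 1/2 < 1, p = c/n^{1/2} ≫ 1/n is above the triangle threshold p ~ 1/n. Asymptotically E[X] ~ (c³/6)·n^{3(1−α)} = (3³/6)·n^{1.5} → ∞; triangles are abundant w.h.p.

E[X] ≈ 7058.70297; in regime p = Θ(1/n^{1/2}) E[X] diverges (above the triangle threshold p ~ 1/n).
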